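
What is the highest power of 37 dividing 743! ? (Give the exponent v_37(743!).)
v_37(743!) = 20

Legendre's formula: v_p(n!) = Σ_{k ≥ 1} ⌊n / p^k⌋. For p = 37, n = 743, the terms are:
  ⌊743/37^1⌋ = ⌊743/37⌋ = 20
(the next term ⌊743/37^2⌋ = 0, terminating the sum). Summing: v_37(743!) = 20 = 20.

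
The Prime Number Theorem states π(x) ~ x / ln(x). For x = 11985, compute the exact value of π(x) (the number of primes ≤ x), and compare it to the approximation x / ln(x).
π(11985) = 1437;  x/ln(x) ≈ 1276.17;  relative error ≈ 11.19%.

Directly count primes up to 11985: π(11985) = 1437. The PNT approximation gives 11985/ln(11985) ≈ 11985/9.39141 ≈ 1276.17. Relative error (π(x) − x/ln(x)) / π(x) ≈ 11.19%; the approximation is known to undercount slightly (Li(x) is a better estimate).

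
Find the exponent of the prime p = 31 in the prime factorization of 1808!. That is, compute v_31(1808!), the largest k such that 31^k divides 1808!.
v_31(1808!) = 59

Legendre's formula: v_p(n!) = Σ_{k ≥ 1} ⌊n / p^k⌋. For p = 31, n = 1808, the terms are:
  ⌊1808/31^1⌋ = ⌊1808/31⌋ = 58
  ⌊1808/31^2⌋ = ⌊1808/961⌋ = 1
(the next term ⌊1808/31^3⌋ = 0, terminating the sum). Summing: v_31(1808!) = 58 + 1 = 59.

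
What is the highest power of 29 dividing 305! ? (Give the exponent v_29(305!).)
v_29(305!) = 10

Legendre's formula: v_p(n!) = Σ_{k ≥ 1} ⌊n / p^k⌋. For p = 29, n = 305, the terms are:
  ⌊305/29^1⌋ = ⌊305/29⌋ = 10
(the next term ⌊305/29^2⌋ = 0, terminating the sum). Summing: v_29(305!) = 10 = 10.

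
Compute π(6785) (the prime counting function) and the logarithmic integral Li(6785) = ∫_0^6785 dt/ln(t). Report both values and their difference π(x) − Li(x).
π(6785) = 873;  Li(6785) ≈ 890.00;  π(x) − Li(x) ≈ -17.00.

Direct count of primes ≤ 6785 gives π(6785) = 873. Numerical evaluation of the logarithmic integral gives Li(6785) ≈ 890.00. The difference π(x) − Li(x) ≈ -17.00 is typically negative for small/moderate x (Li(x) overestimates), though Littlewood's theorem shows this sign changes infinitely often.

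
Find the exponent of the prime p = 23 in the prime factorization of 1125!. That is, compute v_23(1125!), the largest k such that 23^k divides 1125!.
v_23(1125!) = 50

Legendre's formula: v_p(n!) = Σ_{k ≥ 1} ⌊n / p^k⌋. For p = 23, n = 1125, the terms are:
  ⌊1125/23^1⌋ = ⌊1125/23⌋ = 48
  ⌊1125/23^2⌋ = ⌊1125/529⌋ = 2
(the next term ⌊1125/23^3⌋ = 0, terminating the sum). Summing: v_23(1125!) = 48 + 2 = 50.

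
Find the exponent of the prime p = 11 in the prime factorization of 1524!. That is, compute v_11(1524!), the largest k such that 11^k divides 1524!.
v_11(1524!) = 151

Legendre's formula: v_p(n!) = Σ_{k ≥ 1} ⌊n / p^k⌋. For p = 11, n = 1524, the terms are:
  ⌊1524/11^1⌋ = ⌊1524/11⌋ = 138
  ⌊1524/11^2⌋ = ⌊1524/121⌋ = 12
  ⌊1524/11^3⌋ = ⌊1524/1331⌋ = 1
(the next term ⌊1524/11^4⌋ = 0, terminating the sum). Summing: v_11(1524!) = 138 + 12 + 1 = 151.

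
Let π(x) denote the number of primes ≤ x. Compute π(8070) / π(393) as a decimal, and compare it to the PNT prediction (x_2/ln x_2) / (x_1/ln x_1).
π(8070)/π(393) = 1014/77 ≈ 13.1688;  PNT prediction ≈ 13.6360.

π(393) = 77 and π(8070) = 1014, so π(8070)/π(393) ≈ 13.1688. The PNT-predicted ratio is (8070/ln(8070)) / (393/ln(393)) ≈ 13.6360. The two agree to within a few percent, as expected.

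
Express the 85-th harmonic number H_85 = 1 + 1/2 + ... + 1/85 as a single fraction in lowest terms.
H_85 = 3689819414629973415931738804725211919/734184632222154704090370027645633600

Direct summation: H_85 = 1 + 1/2 + ... + 1/85. The least common denominator is lcm(1, ..., 85) = 8076030954443701744994070304101969600; over this denominator the numerator is 8076030954443701744994070304101969600 + 4038015477221850872497035152050984800 + 2692010318147900581664690101367323200 + 2019007738610925436248517576025492400 + 1615206190888740348998814060820393920 + 1346005159073950290832345050683661600 + 1153718707777671677856295757728852800 + 1009503869305462718124258788012746200 + 897336772715966860554896700455774400 + 807603095444370174499407030410196960 + 734184632222154704090370027645633600 + 673002579536975145416172525341830800 + 621233150341823211153390023392459200 + 576859353888835838928147878864426400 + 538402063629580116332938020273464640 + 504751934652731359062129394006373100 + 475060644379041279117298253182468800 + 448668386357983430277448350227887200 + 425054260760194828683898437057998400 + 403801547722185087249703515205098480 + 384572902592557225952098585909617600 + 367092316111077352045185013822816800 + 351131780627987032391046534960955200 + 336501289768487572708086262670915400 + 323041238177748069799762812164078784 + 310616575170911605576695011696229600 + 299112257571988953518298900151924800 + 288429676944417919464073939432213200 + 278483826015300060172209320831102400 + 269201031814790058166469010136732320 + 260517127562700056290131300132321600 + 252375967326365679531064697003186550 + 244728210740718234696790009215211200 + 237530322189520639558649126591234400 + 230743741555534335571259151545770560 + 224334193178991715138724175113943600 + 218271106876856803918758656867620800 + 212527130380097414341949218528999200 + 207077716780607737051130007797486400 + 201900773861092543624851757602549240 + 196976364742529310853513909856145600 + 192286451296278612976049292954808800 + 187814673359155854534745821025627200 + 183546158055538676022592506911408400 + 179467354543193372110979340091154880 + 175565890313993516195523267480477600 + 171830445839227696702001495831956800 + 168250644884243786354043131335457700 + 164816958253953096836613679675550400 + 161520619088874034899881406082039392 + 158353548126347093039099417727489600 + 155308287585455802788347505848114800 + 152377942536673617830076798190603200 + 149556128785994476759149450075962400 + 146836926444430940818074005529126720 + 144214838472208959732036969716106600 + 141684753586731609561299479019332800 + 139241913007650030086104660415551200 + 136881880583791554999899496679694400 + 134600515907395029083234505068366160 + 132393950072847569590066726296753600 + 130258563781350028145065650066160800 + 128190967530852408650699528636539200 + 126187983663182839765532348501593275 + 124246630068364642230678004678491840 + 122364105370359117348395004607605600 + 120537775439458234999911497076148800 + 118765161094760319779324563295617200 + 117043926875995677463682178320318400 + 115371870777767167785629575772885280 + 113746914851319742887240426818337600 + 112167096589495857569362087556971800 + 110630561019776736232795483617835200 + 109135553438428401959379328433810400 + 107680412725916023266587604054692928 + 106263565190048707170974609264499600 + 104883518888879243441481432520804800 + 103538858390303868525565003898743200 + 102228239929667110696127472203822400 + 100950386930546271812425878801274620 + 99704085857329651172766300050641600 + 98488182371264655426756954928072800 + 97301577764381948734868316916891200 + 96143225648139306488024646477404400 + 95012128875808255823459650636493760 = 40588013560929707575249126851977331109, so H_85 = 40588013560929707575249126851977331109/8076030954443701744994070304101969600; reducing by gcd(40588013560929707575249126851977331109, 8076030954443701744994070304101969600) = 11 gives 3689819414629973415931738804725211919/734184632222154704090370027645633600 ≈ 5.02574. (The PNT-adjacent estimate ln(85) + γ ≈ 5.01987 matches within O(1/n).)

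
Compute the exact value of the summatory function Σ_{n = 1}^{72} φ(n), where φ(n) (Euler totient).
Σ_{n ≤ 72} φ(n) = 1588

Compute φ(n) for each 1 ≤ n ≤ 72: φ(1) = 1, φ(2) = 1, φ(3) = 2, φ(4) = 2, φ(5) = 4, φ(6) = 2, φ(7) = 6, φ(8) = 4, φ(9) = 6, φ(10) = 4, φ(11) = 10, φ(12) = 4, φ(13) = 12, φ(14) = 6, φ(15) = 8, φ(16) = 8, φ(17) = 16, φ(18) = 6, φ(19) = 18, φ(20) = 8, φ(21) = 12, φ(22) = 10, φ(23) = 22, φ(24) = 8, φ(25) = 20, φ(26) = 12, φ(27) = 18, φ(28) = 12, φ(29) = 28, φ(30) = 8, φ(31) = 30, φ(32) = 16, φ(33) = 20, φ(34) = 16, φ(35) = 24, φ(36) = 12, φ(37) = 36, φ(38) = 18, φ(39) = 24, φ(40) = 16, φ(41) = 40, φ(42) = 12, φ(43) = 42, φ(44) = 20, φ(45) = 24, φ(46) = 22, φ(47) = 46, φ(48) = 16, φ(49) = 42, φ(50) = 20, φ(51) = 32, φ(52) = 24, φ(53) = 52, φ(54) = 18, φ(55) = 40, φ(56) = 24, φ(57) = 36, φ(58) = 28, φ(59) = 58, φ(60) = 16, φ(61) = 60, φ(62) = 30, φ(63) = 36, φ(64) = 32, φ(65) = 48, φ(66) = 20, φ(67) = 66, φ(68) = 32, φ(69) = 44, φ(70) = 24, φ(71) = 70, φ(72) = 24. Summing all 72 values: 1588. (Average order: Σ_{n ≤ x} φ(n) ~ (3/π²) x². For x = 72, (3/π²)·72² ≈ 1575.75.)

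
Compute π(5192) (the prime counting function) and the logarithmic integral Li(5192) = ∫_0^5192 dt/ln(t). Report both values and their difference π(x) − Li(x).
π(5192) = 691;  Li(5192) ≈ 706.77;  π(x) − Li(x) ≈ -15.77.

Direct count of primes ≤ 5192 gives π(5192) = 691. Numerical evaluation of the logarithmic integral gives Li(5192) ≈ 706.77. The difference π(x) − Li(x) ≈ -15.77 is typically negative for small/moderate x (Li(x) overestimates), though Littlewood's theorem shows this sign changes infinitely often.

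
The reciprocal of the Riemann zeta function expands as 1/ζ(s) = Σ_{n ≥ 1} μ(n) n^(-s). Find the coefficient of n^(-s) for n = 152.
μ(152) = 0

Factor n = 152 = 2^3 · 19. μ(n) = 0 if any exponent ≥ 2 (not squarefree); otherwise μ(n) = (−1)^{ω(n)} where ω(n) is the number of distinct prime factors. Applying: μ(152) = 0.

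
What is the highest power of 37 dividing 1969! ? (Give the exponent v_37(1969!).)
v_37(1969!) = 54

Legendre's formula: v_p(n!) = Σ_{k ≥ 1} ⌊n / p^k⌋. For p = 37, n = 1969, the terms are:
  ⌊1969/37^1⌋ = ⌊1969/37⌋ = 53
  ⌊1969/37^2⌋ = ⌊1969/1369⌋ = 1
(the next term ⌊1969/37^3⌋ = 0, terminating the sum). Summing: v_37(1969!) = 53 + 1 = 54.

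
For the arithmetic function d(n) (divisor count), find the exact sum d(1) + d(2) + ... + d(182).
Σ_{n ≤ 182} d(n) = 981

Compute d(n) for each 1 ≤ n ≤ 182: d(1) = 1, d(2) = 2, d(3) = 2, d(4) = 3, d(5) = 2, d(6) = 4, d(7) = 2, d(8) = 4, d(9) = 3, d(10) = 4, d(11) = 2, d(12) = 6, d(13) = 2, d(14) = 4, d(15) = 4, d(16) = 5, d(17) = 2, d(18) = 6, d(19) = 2, d(20) = 6, d(21) = 4, d(22) = 4, d(23) = 2, d(24) = 8, d(25) = 3, d(26) = 4, d(27) = 4, d(28) = 6, d(29) = 2, d(30) = 8, d(31) = 2, d(32) = 6, d(33) = 4, d(34) = 4, d(35) = 4, d(36) = 9, d(37) = 2, d(38) = 4, d(39) = 4, d(40) = 8, d(41) = 2, d(42) = 8, d(43) = 2, d(44) = 6, d(45) = 6, d(46) = 4, d(47) = 2, d(48) = 10, d(49) = 3, d(50) = 6, d(51) = 4, d(52) = 6, d(53) = 2, d(54) = 8, d(55) = 4, d(56) = 8, d(57) = 4, d(58) = 4, d(59) = 2, d(60) = 12, d(61) = 2, d(62) = 4, d(63) = 6, d(64) = 7, d(65) = 4, d(66) = 8, d(67) = 2, d(68) = 6, d(69) = 4, d(70) = 8, d(71) = 2, d(72) = 12, d(73) = 2, d(74) = 4, d(75) = 6, d(76) = 6, d(77) = 4, d(78) = 8, d(79) = 2, d(80) = 10, d(81) = 5, d(82) = 4, d(83) = 2, d(84) = 12, d(85) = 4, d(86) = 4, d(87) = 4, d(88) = 8, d(89) = 2, d(90) = 12, d(91) = 4, d(92) = 6, d(93) = 4, d(94) = 4, d(95) = 4, d(96) = 12, d(97) = 2, d(98) = 6, d(99) = 6, d(100) = 9, d(101) = 2, d(102) = 8, d(103) = 2, d(104) = 8, d(105) = 8, d(106) = 4, d(107) = 2, d(108) = 12, d(109) = 2, d(110) = 8, d(111) = 4, d(112) = 10, d(113) = 2, d(114) = 8, d(115) = 4, d(116) = 6, d(117) = 6, d(118) = 4, d(119) = 4, d(120) = 16, d(121) = 3, d(122) = 4, d(123) = 4, d(124) = 6, d(125) = 4, d(126) = 12, d(127) = 2, d(128) = 8, d(129) = 4, d(130) = 8, d(131) = 2, d(132) = 12, d(133) = 4, d(134) = 4, d(135) = 8, d(136) = 8, d(137) = 2, d(138) = 8, d(139) = 2, d(140) = 12, d(141) = 4, d(142) = 4, d(143) = 4, d(144) = 15, d(145) = 4, d(146) = 4, d(147) = 6, d(148) = 6, d(149) = 2, d(150) = 12, d(151) = 2, d(152) = 8, d(153) = 6, d(154) = 8, d(155) = 4, d(156) = 12, d(157) = 2, d(158) = 4, d(159) = 4, d(160) = 12, d(161) = 4, d(162) = 10, d(163) = 2, d(164) = 6, d(165) = 8, d(166) = 4, d(167) = 2, d(168) = 16, d(169) = 3, d(170) = 8, d(171) = 6, d(172) = 6, d(173) = 2, d(174) = 8, d(175) = 6, d(176) = 10, d(177) = 4, d(178) = 4, d(179) = 2, d(180) = 18, d(181) = 2, d(182) = 8. Summing all 182 values: 981. (Dirichlet's divisor formula: Σ_{n ≤ x} d(n) = x ln(x) + (2γ − 1) x + O(√x). For x = 182, the asymptotic estimate is ≈ 975.24.)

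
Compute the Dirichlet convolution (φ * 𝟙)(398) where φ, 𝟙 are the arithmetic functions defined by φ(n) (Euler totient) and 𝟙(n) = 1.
(φ * 𝟙)(398) = 398

Divisors of 398: [1, 2, 199, 398]. For each d | 398:
  d = 1: φ(1) · 𝟙(398/1) = 1 · 1 = 1
  d = 2: φ(2) · 𝟙(398/2) = 1 · 1 = 1
  d = 199: φ(199) · 𝟙(398/199) = 198 · 1 = 198
  d = 398: φ(398) · 𝟙(398/398) = 198 · 1 = 198
Summing: (φ * 𝟙)(398) = 1 + 1 + 198 + 198 = 398.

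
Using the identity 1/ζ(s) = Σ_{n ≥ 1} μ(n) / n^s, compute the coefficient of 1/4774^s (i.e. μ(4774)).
μ(4774) = 1

Factor n = 4774 = 2 · 7 · 11 · 31. μ(n) = 0 if any exponent ≥ 2 (not squarefree); otherwise μ(n) = (−1)^{ω(n)} where ω(n) is the number of distinct prime factors. Applying: μ(4774) = 1.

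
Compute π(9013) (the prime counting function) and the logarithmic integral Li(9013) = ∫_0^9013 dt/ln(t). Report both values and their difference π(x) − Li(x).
π(9013) = 1121;  Li(9013) ≈ 1138.38;  π(x) − Li(x) ≈ -17.38.

Direct count of primes ≤ 9013 gives π(9013) = 1121. Numerical evaluation of the logarithmic integral gives Li(9013) ≈ 1138.38. The difference π(x) − Li(x) ≈ -17.38 is typically negative for small/moderate x (Li(x) overestimates), though Littlewood's theorem shows this sign changes infinitely often.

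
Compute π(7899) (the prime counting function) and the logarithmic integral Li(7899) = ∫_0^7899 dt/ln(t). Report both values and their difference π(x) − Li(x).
π(7899) = 997;  Li(7899) ≈ 1015.17;  π(x) − Li(x) ≈ -18.17.

Direct count of primes ≤ 7899 gives π(7899) = 997. Numerical evaluation of the logarithmic integral gives Li(7899) ≈ 1015.17. The difference π(x) − Li(x) ≈ -18.17 is typically negative for small/moderate x (Li(x) overestimates), though Littlewood's theorem shows this sign changes infinitely often.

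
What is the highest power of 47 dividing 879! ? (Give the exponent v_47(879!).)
v_47(879!) = 18

Legendre's formula: v_p(n!) = Σ_{k ≥ 1} ⌊n / p^k⌋. For p = 47, n = 879, the terms are:
  ⌊879/47^1⌋ = ⌊879/47⌋ = 18
(the next term ⌊879/47^2⌋ = 0, terminating the sum). Summing: v_47(879!) = 18 = 18.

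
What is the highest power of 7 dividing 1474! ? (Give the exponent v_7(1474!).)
v_7(1474!) = 244

Legendre's formula: v_p(n!) = Σ_{k ≥ 1} ⌊n / p^k⌋. For p = 7, n = 1474, the terms are:
  ⌊1474/7^1⌋ = ⌊1474/7⌋ = 210
  ⌊1474/7^2⌋ = ⌊1474/49⌋ = 30
  ⌊1474/7^3⌋ = ⌊1474/343⌋ = 4
(the next term ⌊1474/7^4⌋ = 0, terminating the sum). Summing: v_7(1474!) = 210 + 30 + 4 = 244.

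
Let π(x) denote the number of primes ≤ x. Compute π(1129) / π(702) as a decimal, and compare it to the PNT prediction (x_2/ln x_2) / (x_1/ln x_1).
π(1129)/π(702) = 189/126 ≈ 1.5000;  PNT prediction ≈ 1.4995.

π(702) = 126 and π(1129) = 189, so π(1129)/π(702) ≈ 1.5000. The PNT-predicted ratio is (1129/ln(1129)) / (702/ln(702)) ≈ 1.4995. The two agree to within a few percent, as expected.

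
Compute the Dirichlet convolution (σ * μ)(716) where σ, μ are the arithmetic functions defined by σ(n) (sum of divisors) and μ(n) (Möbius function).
(σ * μ)(716) = 716

Divisors of 716: [1, 2, 4, 179, 358, 716]. For each d | 716:
  d = 1: σ(1) · μ(716/1) = 1 · 0 = 0
  d = 2: σ(2) · μ(716/2) = 3 · 1 = 3
  d = 4: σ(4) · μ(716/4) = 7 · -1 = -7
  d = 179: σ(179) · μ(716/179) = 180 · 0 = 0
  d = 358: σ(358) · μ(716/358) = 540 · -1 = -540
  d = 716: σ(716) · μ(716/716) = 1260 · 1 = 1260
Summing: (σ * μ)(716) = 0 + 3 + -7 + 0 + -540 + 1260 = 716.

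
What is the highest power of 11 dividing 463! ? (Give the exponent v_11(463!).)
v_11(463!) = 45

Legendre's formula: v_p(n!) = Σ_{k ≥ 1} ⌊n / p^k⌋. For p = 11, n = 463, the terms are:
  ⌊463/11^1⌋ = ⌊463/11⌋ = 42
  ⌊463/11^2⌋ = ⌊463/121⌋ = 3
(the next term ⌊463/11^3⌋ = 0, terminating the sum). Summing: v_11(463!) = 42 + 3 = 45.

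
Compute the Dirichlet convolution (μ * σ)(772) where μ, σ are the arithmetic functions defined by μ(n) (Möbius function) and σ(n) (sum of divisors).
(μ * σ)(772) = 772

Divisors of 772: [1, 2, 4, 193, 386, 772]. For each d | 772:
  d = 1: μ(1) · σ(772/1) = 1 · 1358 = 1358
  d = 2: μ(2) · σ(772/2) = -1 · 582 = -582
  d = 4: μ(4) · σ(772/4) = 0 · 194 = 0
  d = 193: μ(193) · σ(772/193) = -1 · 7 = -7
  d = 386: μ(386) · σ(772/386) = 1 · 3 = 3
  d = 772: μ(772) · σ(772/772) = 0 · 1 = 0
Summing: (μ * σ)(772) = 1358 + -582 + 0 + -7 + 3 + 0 = 772.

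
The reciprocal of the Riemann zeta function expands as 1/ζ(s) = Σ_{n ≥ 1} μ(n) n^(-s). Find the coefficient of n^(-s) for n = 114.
μ(114) = -1

Factor n = 114 = 2 · 3 · 19. μ(n) = 0 if any exponent ≥ 2 (not squarefree); otherwise μ(n) = (−1)^{ω(n)} where ω(n) is the number of distinct prime factors. Applying: μ(114) = -1.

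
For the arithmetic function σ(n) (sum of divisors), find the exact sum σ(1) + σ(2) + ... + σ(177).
Σ_{n ≤ 177} σ(n) = 25824

Compute σ(n) for each 1 ≤ n ≤ 177: σ(1) = 1, σ(2) = 3, σ(3) = 4, σ(4) = 7, σ(5) = 6, σ(6) = 12, σ(7) = 8, σ(8) = 15, σ(9) = 13, σ(10) = 18, σ(11) = 12, σ(12) = 28, σ(13) = 14, σ(14) = 24, σ(15) = 24, σ(16) = 31, σ(17) = 18, σ(18) = 39, σ(19) = 20, σ(20) = 42, σ(21) = 32, σ(22) = 36, σ(23) = 24, σ(24) = 60, σ(25) = 31, σ(26) = 42, σ(27) = 40, σ(28) = 56, σ(29) = 30, σ(30) = 72, σ(31) = 32, σ(32) = 63, σ(33) = 48, σ(34) = 54, σ(35) = 48, σ(36) = 91, σ(37) = 38, σ(38) = 60, σ(39) = 56, σ(40) = 90, σ(41) = 42, σ(42) = 96, σ(43) = 44, σ(44) = 84, σ(45) = 78, σ(46) = 72, σ(47) = 48, σ(48) = 124, σ(49) = 57, σ(50) = 93, σ(51) = 72, σ(52) = 98, σ(53) = 54, σ(54) = 120, σ(55) = 72, σ(56) = 120, σ(57) = 80, σ(58) = 90, σ(59) = 60, σ(60) = 168, σ(61) = 62, σ(62) = 96, σ(63) = 104, σ(64) = 127, σ(65) = 84, σ(66) = 144, σ(67) = 68, σ(68) = 126, σ(69) = 96, σ(70) = 144, σ(71) = 72, σ(72) = 195, σ(73) = 74, σ(74) = 114, σ(75) = 124, σ(76) = 140, σ(77) = 96, σ(78) = 168, σ(79) = 80, σ(80) = 186, σ(81) = 121, σ(82) = 126, σ(83) = 84, σ(84) = 224, σ(85) = 108, σ(86) = 132, σ(87) = 120, σ(88) = 180, σ(89) = 90, σ(90) = 234, σ(91) = 112, σ(92) = 168, σ(93) = 128, σ(94) = 144, σ(95) = 120, σ(96) = 252, σ(97) = 98, σ(98) = 171, σ(99) = 156, σ(100) = 217, σ(101) = 102, σ(102) = 216, σ(103) = 104, σ(104) = 210, σ(105) = 192, σ(106) = 162, σ(107) = 108, σ(108) = 280, σ(109) = 110, σ(110) = 216, σ(111) = 152, σ(112) = 248, σ(113) = 114, σ(114) = 240, σ(115) = 144, σ(116) = 210, σ(117) = 182, σ(118) = 180, σ(119) = 144, σ(120) = 360, σ(121) = 133, σ(122) = 186, σ(123) = 168, σ(124) = 224, σ(125) = 156, σ(126) = 312, σ(127) = 128, σ(128) = 255, σ(129) = 176, σ(130) = 252, σ(131) = 132, σ(132) = 336, σ(133) = 160, σ(134) = 204, σ(135) = 240, σ(136) = 270, σ(137) = 138, σ(138) = 288, σ(139) = 140, σ(140) = 336, σ(141) = 192, σ(142) = 216, σ(143) = 168, σ(144) = 403, σ(145) = 180, σ(146) = 222, σ(147) = 228, σ(148) = 266, σ(149) = 150, σ(150) = 372, σ(151) = 152, σ(152) = 300, σ(153) = 234, σ(154) = 288, σ(155) = 192, σ(156) = 392, σ(157) = 158, σ(158) = 240, σ(159) = 216, σ(160) = 378, σ(161) = 192, σ(162) = 363, σ(163) = 164, σ(164) = 294, σ(165) = 288, σ(166) = 252, σ(167) = 168, σ(168) = 480, σ(169) = 183, σ(170) = 324, σ(171) = 260, σ(172) = 308, σ(173) = 174, σ(174) = 360, σ(175) = 248, σ(176) = 372, σ(177) = 240. Summing all 177 values: 25824. (Average order: Σ_{n ≤ x} σ(n) ~ (π²/12) x². For x = 177, (π²/12)·177² ≈ 25767.07.)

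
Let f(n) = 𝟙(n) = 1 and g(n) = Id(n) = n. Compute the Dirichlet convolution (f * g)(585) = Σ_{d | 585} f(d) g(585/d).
(𝟙 * Id)(585) = 1092

Divisors of 585: [1, 3, 5, 9, 13, 15, 39, 45, 65, 117, 195, 585]. For each d | 585:
  d = 1: 𝟙(1) · Id(585/1) = 1 · 585 = 585
  d = 3: 𝟙(3) · Id(585/3) = 1 · 195 = 195
  d = 5: 𝟙(5) · Id(585/5) = 1 · 117 = 117
  d = 9: 𝟙(9) · Id(585/9) = 1 · 65 = 65
  d = 13: 𝟙(13) · Id(585/13) = 1 · 45 = 45
  d = 15: 𝟙(15) · Id(585/15) = 1 · 39 = 39
  d = 39: 𝟙(39) · Id(585/39) = 1 · 15 = 15
  d = 45: 𝟙(45) · Id(585/45) = 1 · 13 = 13
  d = 65: 𝟙(65) · Id(585/65) = 1 · 9 = 9
  d = 117: 𝟙(117) · Id(585/117) = 1 · 5 = 5
  d = 195: 𝟙(195) · Id(585/195) = 1 · 3 = 3
  d = 585: 𝟙(585) · Id(585/585) = 1 · 1 = 1
Summing: (𝟙 * Id)(585) = 585 + 195 + 117 + 65 + 45 + 39 + 15 + 13 + 9 + 5 + 3 + 1 = 1092.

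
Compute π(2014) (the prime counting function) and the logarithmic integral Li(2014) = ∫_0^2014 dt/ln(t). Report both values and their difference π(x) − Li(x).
π(2014) = 305;  Li(2014) ≈ 316.65;  π(x) − Li(x) ≈ -11.65.

Direct count of primes ≤ 2014 gives π(2014) = 305. Numerical evaluation of the logarithmic integral gives Li(2014) ≈ 316.65. The difference π(x) − Li(x) ≈ -11.65 is typically negative for small/moderate x (Li(x) overestimates), though Littlewood's theorem shows this sign changes infinitely often.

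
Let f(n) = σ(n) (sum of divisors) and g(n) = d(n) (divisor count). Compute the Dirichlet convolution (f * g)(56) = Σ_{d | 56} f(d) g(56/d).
(σ * d)(56) = 420

Divisors of 56: [1, 2, 4, 7, 8, 14, 28, 56]. For each d | 56:
  d = 1: σ(1) · d(56/1) = 1 · 8 = 8
  d = 2: σ(2) · d(56/2) = 3 · 6 = 18
  d = 4: σ(4) · d(56/4) = 7 · 4 = 28
  d = 7: σ(7) · d(56/7) = 8 · 4 = 32
  d = 8: σ(8) · d(56/8) = 15 · 2 = 30
  d = 14: σ(14) · d(56/14) = 24 · 3 = 72
  d = 28: σ(28) · d(56/28) = 56 · 2 = 112
  d = 56: σ(56) · d(56/56) = 120 · 1 = 120
Summing: (σ * d)(56) = 8 + 18 + 28 + 32 + 30 + 72 + 112 + 120 = 420.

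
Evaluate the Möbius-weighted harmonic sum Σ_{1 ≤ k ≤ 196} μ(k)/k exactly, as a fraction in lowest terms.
Σ μ(k)/k = -43277238338814707352435871087729404219364080007991120795068950289487278357/2094340804123062964635950016266159511607730554966537454865305011530672742866

Values of μ(k) for 1 ≤ k ≤ 196: μ(1) = 1, μ(2) = -1, μ(3) = -1, μ(5) = -1, μ(6) = 1, μ(7) = -1, μ(10) = 1, μ(11) = -1, μ(13) = -1, μ(14) = 1, μ(15) = 1, μ(17) = -1, μ(19) = -1, μ(21) = 1, μ(22) = 1, μ(23) = -1, μ(26) = 1, μ(29) = -1, μ(30) = -1, μ(31) = -1, μ(33) = 1, μ(34) = 1, μ(35) = 1, μ(37) = -1, μ(38) = 1, μ(39) = 1, μ(41) = -1, μ(42) = -1, μ(43) = -1, μ(46) = 1, μ(47) = -1, μ(51) = 1, μ(53) = -1, μ(55) = 1, μ(57) = 1, μ(58) = 1, μ(59) = -1, μ(61) = -1, μ(62) = 1, μ(65) = 1, μ(66) = -1, μ(67) = -1, μ(69) = 1, μ(70) = -1, μ(71) = -1, μ(73) = -1, μ(74) = 1, μ(77) = 1, μ(78) = -1, μ(79) = -1, μ(82) = 1, μ(83) = -1, μ(85) = 1, μ(86) = 1, μ(87) = 1, μ(89) = -1, μ(91) = 1, μ(93) = 1, μ(94) = 1, μ(95) = 1, μ(97) = -1, μ(101) = -1, μ(102) = -1, μ(103) = -1, μ(105) = -1, μ(106) = 1, μ(107) = -1, μ(109) = -1, μ(110) = -1, μ(111) = 1, μ(113) = -1, μ(114) = -1, μ(115) = 1, μ(118) = 1, μ(119) = 1, μ(122) = 1, μ(123) = 1, μ(127) = -1, μ(129) = 1, μ(130) = -1, μ(131) = -1, μ(133) = 1, μ(134) = 1, μ(137) = -1, μ(138) = -1, μ(139) = -1, μ(141) = 1, μ(142) = 1, μ(143) = 1, μ(145) = 1, μ(146) = 1, μ(149) = -1, μ(151) = -1, μ(154) = -1, μ(155) = 1, μ(157) = -1, μ(158) = 1, μ(159) = 1, μ(161) = 1, μ(163) = -1, μ(165) = -1, μ(166) = 1, μ(167) = -1, μ(170) = -1, μ(173) = -1, μ(174) = -1, μ(177) = 1, μ(178) = 1, μ(179) = -1, μ(181) = -1, μ(182) = -1, μ(183) = 1, μ(185) = 1, μ(186) = -1, μ(187) = 1, μ(190) = -1, μ(191) = -1, μ(193) = -1, μ(194) = 1, μ(195) = -1, with μ = 0 on non-squarefree integers. Summing μ(k)/k for k where μ(k) ≠ 0 gives -43277238338814707352435871087729404219364080007991120795068950289487278357/2094340804123062964635950016266159511607730554966537454865305011530672742866 ≈ -0.0207. (PNT ⟺ this sum → 0 as n → ∞.)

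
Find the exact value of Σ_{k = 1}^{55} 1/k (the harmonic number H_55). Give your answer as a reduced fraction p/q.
H_55 = 251499286680120823312889/54749786241679275146400

Direct summation: H_55 = 1 + 1/2 + ... + 1/55. The least common denominator is lcm(1, ..., 55) = 164249358725037825439200; over this denominator the numerator is 164249358725037825439200 + 82124679362518912719600 + 54749786241679275146400 + 41062339681259456359800 + 32849871745007565087840 + 27374893120839637573200 + 23464194103576832205600 + 20531169840629728179900 + 18249928747226425048800 + 16424935872503782543920 + 14931759884094347767200 + 13687446560419818786600 + 12634566055772140418400 + 11732097051788416102800 + 10949957248335855029280 + 10265584920314864089950 + 9661726983825754437600 + 9124964373613212524400 + 8644703090791464496800 + 8212467936251891271960 + 7821398034525610735200 + 7465879942047173883600 + 7141276466305992410400 + 6843723280209909393300 + 6569974349001513017568 + 6317283027886070209200 + 6083309582408808349600 + 5866048525894208051400 + 5663770990518545704800 + 5474978624167927514640 + 5298366410485091143200 + 5132792460157432044975 + 4977253294698115922400 + 4830863491912877218800 + 4692838820715366441120 + 4562482186806606262200 + 4439171857433454741600 + 4322351545395732248400 + 4211522018590713472800 + 4106233968125945635980 + 4006081920122873791200 + 3910699017262805367600 + 3819752528489251754400 + 3732939971023586941800 + 3649985749445285009760 + 3570638233152996205200 + 3494667206915698413600 + 3421861640104954696650 + 3352027729082404600800 + 3284987174500756508784 + 3220575661275251479200 + 3158641513943035104600 + 3099044504245996706400 + 3041654791204404174800 + 2986351976818869553440 = 754497860040362469938667, so H_55 = 754497860040362469938667/164249358725037825439200; reducing by gcd(754497860040362469938667, 164249358725037825439200) = 3 gives 251499286680120823312889/54749786241679275146400 ≈ 4.59361. (The PNT-adjacent estimate ln(55) + γ ≈ 4.58455 matches within O(1/n).)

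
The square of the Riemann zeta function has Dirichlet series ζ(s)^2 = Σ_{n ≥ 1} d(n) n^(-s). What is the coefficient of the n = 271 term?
d(271) = 2

ζ(s)^2 = (Σ 1/m^s)(Σ 1/k^s). The coefficient of 1/n^s in the product is the number of ordered pairs (m, k) with mk = n, which equals d(n). For n = 271, divisors are [1, 271], so d(271) = 2.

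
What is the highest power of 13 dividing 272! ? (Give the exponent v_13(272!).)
v_13(272!) = 21

Legendre's formula: v_p(n!) = Σ_{k ≥ 1} ⌊n / p^k⌋. For p = 13, n = 272, the terms are:
  ⌊272/13^1⌋ = ⌊272/13⌋ = 20
  ⌊272/13^2⌋ = ⌊272/169⌋ = 1
(the next term ⌊272/13^3⌋ = 0, terminating the sum). Summing: v_13(272!) = 20 + 1 = 21.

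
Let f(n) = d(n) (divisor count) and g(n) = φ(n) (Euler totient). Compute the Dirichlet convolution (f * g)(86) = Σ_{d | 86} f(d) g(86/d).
(d * φ)(86) = 132

Divisors of 86: [1, 2, 43, 86]. For each d | 86:
  d = 1: d(1) · φ(86/1) = 1 · 42 = 42
  d = 2: d(2) · φ(86/2) = 2 · 42 = 84
  d = 43: d(43) · φ(86/43) = 2 · 1 = 2
  d = 86: d(86) · φ(86/86) = 4 · 1 = 4
Summing: (d * φ)(86) = 42 + 84 + 2 + 4 = 132.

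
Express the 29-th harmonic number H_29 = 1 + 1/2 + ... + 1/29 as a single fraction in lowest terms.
H_29 = 9227046511387/2329089562800

Direct summation: H_29 = 1 + 1/2 + ... + 1/29. The least common denominator is lcm(1, ..., 29) = 2329089562800; over this denominator the numerator is 2329089562800 + 1164544781400 + 776363187600 + 582272390700 + 465817912560 + 388181593800 + 332727080400 + 291136195350 + 258787729200 + 232908956280 + 211735414800 + 194090796900 + 179160735600 + 166363540200 + 155272637520 + 145568097675 + 137005268400 + 129393864600 + 122583661200 + 116454478140 + 110909026800 + 105867707400 + 101264763600 + 97045398450 + 93163582512 + 89580367800 + 86262576400 + 83181770100 + 80313433200 = 9227046511387, so H_29 = 9227046511387/2329089562800 (already in lowest terms) ≈ 3.96165. (The PNT-adjacent estimate ln(29) + γ ≈ 3.94451 matches within O(1/n).)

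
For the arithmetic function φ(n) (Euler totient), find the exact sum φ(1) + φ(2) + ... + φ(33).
Σ_{n ≤ 33} φ(n) = 344

Compute φ(n) for each 1 ≤ n ≤ 33: φ(1) = 1, φ(2) = 1, φ(3) = 2, φ(4) = 2, φ(5) = 4, φ(6) = 2, φ(7) = 6, φ(8) = 4, φ(9) = 6, φ(10) = 4, φ(11) = 10, φ(12) = 4, φ(13) = 12, φ(14) = 6, φ(15) = 8, φ(16) = 8, φ(17) = 16, φ(18) = 6, φ(19) = 18, φ(20) = 8, φ(21) = 12, φ(22) = 10, φ(23) = 22, φ(24) = 8, φ(25) = 20, φ(26) = 12, φ(27) = 18, φ(28) = 12, φ(29) = 28, φ(30) = 8, φ(31) = 30, φ(32) = 16, φ(33) = 20. Summing all 33 values: 344. (Average order: Σ_{n ≤ x} φ(n) ~ (3/π²) x². For x = 33, (3/π²)·33² ≈ 331.02.)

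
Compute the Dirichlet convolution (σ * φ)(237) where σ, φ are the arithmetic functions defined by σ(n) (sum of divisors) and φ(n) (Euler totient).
(σ * φ)(237) = 948

Divisors of 237: [1, 3, 79, 237]. For each d | 237:
  d = 1: σ(1) · φ(237/1) = 1 · 156 = 156
  d = 3: σ(3) · φ(237/3) = 4 · 78 = 312
  d = 79: σ(79) · φ(237/79) = 80 · 2 = 160
  d = 237: σ(237) · φ(237/237) = 320 · 1 = 320
Summing: (σ * φ)(237) = 156 + 312 + 160 + 320 = 948.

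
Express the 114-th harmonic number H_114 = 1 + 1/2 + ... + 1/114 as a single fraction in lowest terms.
H_114 = 92422098728954394895401052885520758853316071035681/17379782769567790172972927968296006432665936992320

Direct summation: H_114 = 1 + 1/2 + ... + 1/114. The least common denominator is lcm(1, ..., 114) = 955888052326228459513511038256280353796626534577600; over this denominator the numerator is 955888052326228459513511038256280353796626534577600 + 477944026163114229756755519128140176898313267288800 + 318629350775409486504503679418760117932208844859200 + 238972013081557114878377759564070088449156633644400 + 191177610465245691902702207651256070759325306915520 + 159314675387704743252251839709380058966104422429600 + 136555436046604065644787291179468621970946647796800 + 119486006540778557439188879782035044224578316822200 + 106209783591803162168167893139586705977402948286400 + 95588805232622845951351103825628035379662653457760 + 86898913847838950864864639841480032163329684961600 + 79657337693852371626125919854690029483052211214800 + 73529850178940650731808541404329257984355887275200 + 68277718023302032822393645589734310985473323898400 + 63725870155081897300900735883752023586441768971840 + 59743003270389278719594439891017522112289158411100 + 56228708960366379971383002250369432576272149092800 + 53104891795901581084083946569793352988701474143200 + 50309897490854129448079528329277913357717186030400 + 47794402616311422975675551912814017689831326728880 + 45518478682201355214929097059822873990315549265600 + 43449456923919475432432319920740016081664842480800 + 41560350101140367804935262532881754512896805851200 + 39828668846926185813062959927345014741526105607400 + 38235522093049138380540441530251214151865061383104 + 36764925089470325365904270702164628992177943637600 + 35403261197267720722722631046528901992467649428800 + 34138859011651016411196822794867155492736661949200 + 32961656976766498603914173732975184613676777054400 + 31862935077540948650450367941876011793220884485920 + 30835098462136401919790678653428398509568597889600 + 29871501635194639359797219945508761056144579205550 + 28966304615946316954954879947160010721109894987200 + 28114354480183189985691501125184716288136074546400 + 27311087209320813128957458235893724394189329559360 + 26552445897950790542041973284896676494350737071600 + 25834812225033201608473271304223793345854771204800 + 25154948745427064724039764164638956678858593015200 + 24509950059646883577269513801443085994785295758400 + 23897201308155711487837775956407008844915663364440 + 23314342739664108768622220445275130580405525233600 + 22759239341100677607464548529911436995157774632800 + 22229954705261126965430489261773961716200617083200 + 21724728461959737716216159960370008040832421240400 + 21241956718360632433633578627917341195480589657280 + 20780175050570183902467631266440877256448402925600 + 20338043666515499138585341239495326676523968820800 + 19914334423463092906531479963672507370763052803700 + 19507919435229152234969613025638374567278092542400 + 19117761046524569190270220765125607075932530691552 + 18742902986788793323794334083456477525424049697600 + 18382462544735162682952135351082314496088971818800 + 18035623628796763387047378080307176486728802539200 + 17701630598633860361361315523264450996233824714400 + 17379782769567790172972927968296006432665936992320 + 17069429505825508205598411397433577746368330974600 + 16769965830284709816026509443092637785905728676800 + 16480828488383249301957086866487592306838388527200 + 16201492412308956940906966750106446674519093806400 + 15931467538770474325225183970938005896610442242960 + 15670295939774237041205098987807874652403713681600 + 15417549231068200959895339326714199254784298944800 + 15172826227400451738309699019940957996771849755200 + 14935750817597319679898609972754380528072289602775 + 14705970035788130146361708280865851596871177455040 + 14483152307973158477477439973580005360554947493600 + 14266985855615350141992702063526572444725769172800 + 14057177240091594992845750562592358144068037273200 + 13853450033713455934978420844293918170965601950400 + 13655543604660406564478729117946862197094664779680 + 13463212004594767035401563919102540194318683585600 + 13276222948975395271020986642448338247175368535800 + 13094356881181211774157685455565484298583925131200 + 12917406112516600804236635652111896672927385602400 + 12745174031016379460180147176750404717288353794368 + 12577474372713532362019882082319478339429296507600 + 12414130549691278694980662834497147451904240708800 + 12254975029823441788634756900721542997392647879200 + 12099848763623145057133051117168105744261095374400 + 11948600654077855743918887978203504422457831682220 + 11801087065755906907574210348842967330822549809600 + 11657171369832054384311110222637565290202762616800 + 11516723522002752524259169135617835587911163067200 + 11379619670550338803732274264955718497578887316400 + 11245741792073275994276600450073886515254429818560 + 11114977352630563482715244630886980858100308541600 + 10987218992255499534638057910991728204558925684800 + 10862364230979868858108079980185004020416210620200 + 10740315194676724264196753238834610716816028478400 + 10620978359180316216816789313958670597740294828640 + 10504264311277235818829791629189893997765126753600 + 10390087525285091951233815633220438628224201462800 + 10278366154045467306596892884476132836522865963200 + 10169021833257749569292670619747663338261984410400 + 10061979498170825889615905665855582671543437206080 + 9957167211731546453265739981836253685381526401850 + 9854516003363179994984649878930725296872438500800 + 9753959717614576117484806512819187283639046271200 + 9655434871982105651651626649053336907036631662400 + 9558880523262284595135110382562803537966265345776 + 9464238141843846133797138992636439146501252817600 + 9371451493394396661897167041728238762712024848800 + 9280466527439111257412728526760003434918704219200 + 9191231272367581341476067675541157248044485909400 + 9103695736440271042985819411964574798063109853120 + 9017811814398381693523689040153588243364401269600 + 8933533199310546350593561105198881811183425556800 + 8850815299316930180680657761632225498116912357200 + 8769615158956224399206523286754865631161711326400 + 8689891384783895086486463984148003216332968496160 + 8611604075011067202824423768074597781951590401600 + 8534714752912754102799205698716788873184165487300 + 8459186303771933270031071135011330564571916235200 + 8384982915142354908013254721546318892952864338400 = 5083215430092491719247057908703641736932383906962455, so H_114 = 5083215430092491719247057908703641736932383906962455/955888052326228459513511038256280353796626534577600; reducing by gcd(5083215430092491719247057908703641736932383906962455, 955888052326228459513511038256280353796626534577600) = 55 gives 92422098728954394895401052885520758853316071035681/17379782769567790172972927968296006432665936992320 ≈ 5.31779. (The PNT-adjacent estimate ln(114) + γ ≈ 5.31341 matches within O(1/n).)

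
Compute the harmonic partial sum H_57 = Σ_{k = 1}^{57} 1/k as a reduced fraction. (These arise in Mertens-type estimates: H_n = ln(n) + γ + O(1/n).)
H_57 = 253437484000080020709989/54749786241679275146400

Direct summation: H_57 = 1 + 1/2 + ... + 1/57. The least common denominator is lcm(1, ..., 57) = 164249358725037825439200; over this denominator the numerator is 164249358725037825439200 + 82124679362518912719600 + 54749786241679275146400 + 41062339681259456359800 + 32849871745007565087840 + 27374893120839637573200 + 23464194103576832205600 + 20531169840629728179900 + 18249928747226425048800 + 16424935872503782543920 + 14931759884094347767200 + 13687446560419818786600 + 12634566055772140418400 + 11732097051788416102800 + 10949957248335855029280 + 10265584920314864089950 + 9661726983825754437600 + 9124964373613212524400 + 8644703090791464496800 + 8212467936251891271960 + 7821398034525610735200 + 7465879942047173883600 + 7141276466305992410400 + 6843723280209909393300 + 6569974349001513017568 + 6317283027886070209200 + 6083309582408808349600 + 5866048525894208051400 + 5663770990518545704800 + 5474978624167927514640 + 5298366410485091143200 + 5132792460157432044975 + 4977253294698115922400 + 4830863491912877218800 + 4692838820715366441120 + 4562482186806606262200 + 4439171857433454741600 + 4322351545395732248400 + 4211522018590713472800 + 4106233968125945635980 + 4006081920122873791200 + 3910699017262805367600 + 3819752528489251754400 + 3732939971023586941800 + 3649985749445285009760 + 3570638233152996205200 + 3494667206915698413600 + 3421861640104954696650 + 3352027729082404600800 + 3284987174500756508784 + 3220575661275251479200 + 3158641513943035104600 + 3099044504245996706400 + 3041654791204404174800 + 2986351976818869553440 + 2933024262947104025700 + 2881567696930488165600 = 760312452000240062129967, so H_57 = 760312452000240062129967/164249358725037825439200; reducing by gcd(760312452000240062129967, 164249358725037825439200) = 3 gives 253437484000080020709989/54749786241679275146400 ≈ 4.62901. (The PNT-adjacent estimate ln(57) + γ ≈ 4.62027 matches within O(1/n).)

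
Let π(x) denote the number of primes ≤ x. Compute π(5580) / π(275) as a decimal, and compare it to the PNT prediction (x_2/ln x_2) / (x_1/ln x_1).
π(5580)/π(275) = 736/58 ≈ 12.6897;  PNT prediction ≈ 13.2109.

π(275) = 58 and π(5580) = 736, so π(5580)/π(275) ≈ 12.6897. The PNT-predicted ratio is (5580/ln(5580)) / (275/ln(275)) ≈ 13.2109. The two agree to within a few percent, as expected.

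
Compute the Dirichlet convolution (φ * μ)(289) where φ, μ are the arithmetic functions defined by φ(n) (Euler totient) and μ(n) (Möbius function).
(φ * μ)(289) = 256

Divisors of 289: [1, 17, 289]. For each d | 289:
  d = 1: φ(1) · μ(289/1) = 1 · 0 = 0
  d = 17: φ(17) · μ(289/17) = 16 · -1 = -16
  d = 289: φ(289) · μ(289/289) = 272 · 1 = 272
Summing: (φ * μ)(289) = 0 + -16 + 272 = 256.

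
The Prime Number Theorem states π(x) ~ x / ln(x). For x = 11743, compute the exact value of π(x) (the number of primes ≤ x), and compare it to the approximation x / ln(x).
π(11743) = 1409;  x/ln(x) ≈ 1253.12;  relative error ≈ 11.06%.

Directly count primes up to 11743: π(11743) = 1409. The PNT approximation gives 11743/ln(11743) ≈ 11743/9.37101 ≈ 1253.12. Relative error (π(x) − x/ln(x)) / π(x) ≈ 11.06%; the approximation is known to undercount slightly (Li(x) is a better estimate).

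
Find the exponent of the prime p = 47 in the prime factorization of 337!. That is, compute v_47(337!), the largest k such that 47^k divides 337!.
v_47(337!) = 7

Legendre's formula: v_p(n!) = Σ_{k ≥ 1} ⌊n / p^k⌋. For p = 47, n = 337, the terms are:
  ⌊337/47^1⌋ = ⌊337/47⌋ = 7
(the next term ⌊337/47^2⌋ = 0, terminating the sum). Summing: v_47(337!) = 7 = 7.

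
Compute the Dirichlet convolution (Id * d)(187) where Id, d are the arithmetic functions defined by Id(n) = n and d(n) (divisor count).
(Id * d)(187) = 247

Divisors of 187: [1, 11, 17, 187]. For each d | 187:
  d = 1: Id(1) · d(187/1) = 1 · 4 = 4
  d = 11: Id(11) · d(187/11) = 11 · 2 = 22
  d = 17: Id(17) · d(187/17) = 17 · 2 = 34
  d = 187: Id(187) · d(187/187) = 187 · 1 = 187
Summing: (Id * d)(187) = 4 + 22 + 34 + 187 = 247.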